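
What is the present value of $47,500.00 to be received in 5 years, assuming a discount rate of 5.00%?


Present value formula: PV = FV / (1 + r)^t
PV = $47,500.00 / (1 + 0.05)^5
PV = $47,500.00 / 1.2762816
PV = $37,217.49

PV = FV / (1 + r)^t = $37,217.49


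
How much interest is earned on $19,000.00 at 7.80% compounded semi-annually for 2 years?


Compound interest earned = final amount − principal.
A = P(1 + r/n)^(nt) = $19,000.00 × (1 + 0.078/2)^(2 × 2) = $22,141.95
Interest = A − P = $22,141.95 − $19,000.00 = $3,141.95

Interest = A - P = $3,141.95


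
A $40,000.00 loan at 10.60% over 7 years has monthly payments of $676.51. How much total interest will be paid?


Total paid over the life of the loan = PMT × n.
Total paid = $676.51 × 84 = $56,826.84
Total interest = total paid − principal = $56,826.84 − $40,000.00 = $16,826.84

Total interest = (PMT × n) - PV = $16,826.84


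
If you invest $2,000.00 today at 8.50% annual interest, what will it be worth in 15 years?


Future value formula: FV = PV × (1 + r)^t
FV = $2,000.00 × (1 + 0.085)^15
FV = $2,000.00 × 3.399743
FV = $6,799.49

FV = PV × (1 + r)^t = $6,799.49


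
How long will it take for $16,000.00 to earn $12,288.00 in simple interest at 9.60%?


Rearrange the simple interest formula for t:
I = P × r × t  ⇒  t = I / (P × r)
t = $12,288.00 / ($16,000.00 × 0.096)
t = 8

t = I/(P×r) = 8 years


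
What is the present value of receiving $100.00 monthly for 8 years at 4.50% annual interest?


Present value of an ordinary annuity: PV = PMT × (1 − (1 + r)^(−n)) / r
Monthly rate r = 0.045/12 = 0.00375, n = 96
PV = $100.00 × (1 − (1 + 0.045/12)^(−96)) / (0.045/12)
PV = $100.00 × 80.494336
PV = $8,049.43

PV = PMT × (1-(1+r)^(-n))/r = $8,049.43


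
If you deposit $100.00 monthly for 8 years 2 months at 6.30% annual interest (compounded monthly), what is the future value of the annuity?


Future value of an ordinary annuity: FV = PMT × ((1 + r)^n − 1) / r
Monthly rate r = 0.063/12 = 0.00525, n = 98
FV = $100.00 × ((1 + 0.063/12)^98 − 1) / (0.063/12)
FV = $100.00 × 127.724202
FV = $12,772.42

FV = PMT × ((1+r)^n - 1)/r = $12,772.42


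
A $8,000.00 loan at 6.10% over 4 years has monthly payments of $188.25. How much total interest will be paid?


Total paid over the life of the loan = PMT × n.
Total paid = $188.25 × 48 = $9,036.00
Total interest = total paid − principal = $9,036.00 − $8,000.00 = $1,036.00

Total interest = (PMT × n) - PV = $1,036.00


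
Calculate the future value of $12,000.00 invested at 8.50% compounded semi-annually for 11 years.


Compound interest formula: A = P(1 + r/n)^(nt)
A = $12,000.00 × (1 + 0.085/2)^(2 × 11)
Growth factor: (1 + 0.085/2)^22 = 2.498466
A = $12,000.00 × 2.498466
A = $29,981.59

A = P(1 + r/n)^(nt) = $29,981.59


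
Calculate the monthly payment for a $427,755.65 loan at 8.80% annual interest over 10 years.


Loan payment formula: PMT = PV × r / (1 − (1 + r)^(−n))
Monthly rate r = 0.088/12 ≈ 0.00733333, n = 120 months
Denominator: 1 − (1 + 0.088/12)^(−120) = 0.583883
PMT = $427,755.65 × (0.088/12) / 0.583883
PMT = $5,372.44 per month

PMT = PV × r / (1-(1+r)^(-n)) = $5,372.44/month


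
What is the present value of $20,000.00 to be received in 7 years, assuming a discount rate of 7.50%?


Present value formula: PV = FV / (1 + r)^t
PV = $20,000.00 / (1 + 0.075)^7
PV = $20,000.00 / 1.659049
PV = $12,055.10

PV = FV / (1 + r)^t = $12,055.10


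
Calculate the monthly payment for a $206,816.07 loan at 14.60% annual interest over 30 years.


Loan payment formula: PMT = PV × r / (1 − (1 + r)^(−n))
Monthly rate r = 0.146/12 ≈ 0.01216667, n = 360 months
Denominator: 1 − (1 + 0.146/12)^(−360) = 0.987139
PMT = $206,816.07 × (0.146/12) / 0.987139
PMT = $2,549.05 per month

PMT = PV × r / (1-(1+r)^(-n)) = $2,549.05/month


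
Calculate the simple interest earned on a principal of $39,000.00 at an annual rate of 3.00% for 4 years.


Simple interest formula: I = P × r × t
I = $39,000.00 × 0.03 × 4
I = $4,680.00

I = P × r × t = $4,680.00


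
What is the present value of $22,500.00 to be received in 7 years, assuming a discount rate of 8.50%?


Present value formula: PV = FV / (1 + r)^t
PV = $22,500.00 / (1 + 0.085)^7
PV = $22,500.00 / 1.770142
PV = $12,710.84

PV = FV / (1 + r)^t = $12,710.84


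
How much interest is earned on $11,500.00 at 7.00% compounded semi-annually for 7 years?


Compound interest earned = final amount − principal.
A = P(1 + r/n)^(nt) = $11,500.00 × (1 + 0.07/2)^(2 × 7) = $18,614.99
Interest = A − P = $18,614.99 − $11,500.00 = $7,114.99

Interest = A - P = $7,114.99


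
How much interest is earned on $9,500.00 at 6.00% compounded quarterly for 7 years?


Compound interest earned = final amount − principal.
A = P(1 + r/n)^(nt) = $9,500.00 × (1 + 0.06/4)^(4 × 7) = $14,413.61
Interest = A − P = $14,413.61 − $9,500.00 = $4,913.61

Interest = A - P = $4,913.61


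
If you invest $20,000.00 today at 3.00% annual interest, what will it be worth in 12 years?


Future value formula: FV = PV × (1 + r)^t
FV = $20,000.00 × (1 + 0.03)^12
FV = $20,000.00 × 1.425761
FV = $28,515.22

FV = PV × (1 + r)^t = $28,515.22


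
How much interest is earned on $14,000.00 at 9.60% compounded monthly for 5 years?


Compound interest earned = final amount − principal.
A = P(1 + r/n)^(nt) = $14,000.00 × (1 + 0.096/12)^(12 × 5) = $22,581.87
Interest = A − P = $22,581.87 − $14,000.00 = $8,581.87

Interest = A - P = $8,581.87


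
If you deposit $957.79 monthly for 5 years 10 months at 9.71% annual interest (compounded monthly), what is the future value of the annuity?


Future value of an ordinary annuity: FV = PMT × ((1 + r)^n − 1) / r
Monthly rate r = 0.0971/12 ≈ 0.00809167, n = 70
FV = $957.79 × ((1 + 0.0971/12)^70 − 1) / (0.0971/12)
FV = $957.79 × 93.668046
FV = $89,714.32

FV = PMT × ((1+r)^n - 1)/r = $89,714.32


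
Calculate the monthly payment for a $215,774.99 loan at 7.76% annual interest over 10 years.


Loan payment formula: PMT = PV × r / (1 − (1 + r)^(−n))
Monthly rate r = 0.0776/12 ≈ 0.00646667, n = 120 months
Denominator: 1 − (1 + 0.0776/12)^(−120) = 0.538605
PMT = $215,774.99 × (0.0776/12) / 0.538605
PMT = $2,590.66 per month

PMT = PV × r / (1-(1+r)^(-n)) = $2,590.66/month


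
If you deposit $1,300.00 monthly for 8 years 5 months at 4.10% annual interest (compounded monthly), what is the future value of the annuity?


Future value of an ordinary annuity: FV = PMT × ((1 + r)^n − 1) / r
Monthly rate r = 0.041/12 ≈ 0.00341667, n = 101
FV = $1,300.00 × ((1 + 0.041/12)^101 − 1) / (0.041/12)
FV = $1,300.00 × 120.373833
FV = $156,485.98

FV = PMT × ((1+r)^n - 1)/r = $156,485.98


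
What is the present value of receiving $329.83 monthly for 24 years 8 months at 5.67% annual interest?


Present value of an ordinary annuity: PV = PMT × (1 − (1 + r)^(−n)) / r
Monthly rate r = 0.0567/12 = 0.004725, n = 296
PV = $329.83 × (1 − (1 + 0.0567/12)^(−296)) / (0.0567/12)
PV = $329.83 × 159.204832
PV = $52,510.53

PV = PMT × (1-(1+r)^(-n))/r = $52,510.53


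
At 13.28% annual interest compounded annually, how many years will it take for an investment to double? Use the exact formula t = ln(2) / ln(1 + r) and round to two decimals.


Doubling condition: (1 + r)^t = 2
Take ln of both sides: t × ln(1 + r) = ln(2)
t = ln(2) / ln(1 + r)
t = 0.693147 / 0.124692
t = 5.56

t = ln(2) / ln(1 + r) = 5.56 years


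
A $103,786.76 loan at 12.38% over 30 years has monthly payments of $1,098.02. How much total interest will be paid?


Total paid over the life of the loan = PMT × n.
Total paid = $1,098.02 × 360 = $395,287.20
Total interest = total paid − principal = $395,287.20 − $103,786.76 = $291,500.44

Total interest = (PMT × n) - PV = $291,500.44


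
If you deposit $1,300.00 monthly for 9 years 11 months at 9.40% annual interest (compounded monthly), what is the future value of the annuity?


Future value of an ordinary annuity: FV = PMT × ((1 + r)^n − 1) / r
Monthly rate r = 0.094/12 ≈ 0.00783333, n = 119
FV = $1,300.00 × ((1 + 0.094/12)^119 − 1) / (0.094/12)
FV = $1,300.00 × 195.421011
FV = $254,047.31

FV = PMT × ((1+r)^n - 1)/r = $254,047.31


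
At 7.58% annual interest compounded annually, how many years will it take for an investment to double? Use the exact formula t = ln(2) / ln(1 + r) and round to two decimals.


Doubling condition: (1 + r)^t = 2
Take ln of both sides: t × ln(1 + r) = ln(2)
t = ln(2) / ln(1 + r)
t = 0.693147 / 0.073065
t = 9.49

t = ln(2) / ln(1 + r) = 9.49 years


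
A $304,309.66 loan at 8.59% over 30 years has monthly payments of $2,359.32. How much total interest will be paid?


Total paid over the life of the loan = PMT × n.
Total paid = $2,359.32 × 360 = $849,355.20
Total interest = total paid − principal = $849,355.20 − $304,309.66 = $545,045.54

Total interest = (PMT × n) - PV = $545,045.54


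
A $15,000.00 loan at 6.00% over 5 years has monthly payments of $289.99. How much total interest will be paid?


Total paid over the life of the loan = PMT × n.
Total paid = $289.99 × 60 = $17,399.40
Total interest = total paid − principal = $17,399.40 − $15,000.00 = $2,399.40

Total interest = (PMT × n) - PV = $2,399.40


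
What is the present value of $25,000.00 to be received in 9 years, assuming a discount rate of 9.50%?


Present value formula: PV = FV / (1 + r)^t
PV = $25,000.00 / (1 + 0.095)^9
PV = $25,000.00 / 2.263222
PV = $11,046.20

PV = FV / (1 + r)^t = $11,046.20


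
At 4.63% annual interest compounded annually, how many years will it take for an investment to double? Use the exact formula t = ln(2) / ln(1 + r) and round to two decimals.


Doubling condition: (1 + r)^t = 2
Take ln of both sides: t × ln(1 + r) = ln(2)
t = ln(2) / ln(1 + r)
t = 0.693147 / 0.045260
t = 15.31

t = ln(2) / ln(1 + r) = 15.31 years


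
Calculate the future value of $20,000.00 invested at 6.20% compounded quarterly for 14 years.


Compound interest formula: A = P(1 + r/n)^(nt)
A = $20,000.00 × (1 + 0.062/4)^(4 × 14)
Growth factor: (1 + 0.062/4)^56 = 2.3663335
A = $20,000.00 × 2.3663335
A = $47,326.67

A = P(1 + r/n)^(nt) = $47,326.67


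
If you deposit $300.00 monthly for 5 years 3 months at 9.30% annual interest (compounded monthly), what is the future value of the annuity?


Future value of an ordinary annuity: FV = PMT × ((1 + r)^n − 1) / r
Monthly rate r = 0.093/12 = 0.00775, n = 63
FV = $300.00 × ((1 + 0.093/12)^63 − 1) / (0.093/12)
FV = $300.00 × 80.825548
FV = $24,247.66

FV = PMT × ((1+r)^n - 1)/r = $24,247.66


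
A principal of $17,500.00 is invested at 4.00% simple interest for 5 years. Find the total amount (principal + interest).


Total amount formula: A = P(1 + rt) = P + P·r·t
Interest: I = P × r × t = $17,500.00 × 0.04 × 5 = $3,500.00
A = P + I = $17,500.00 + $3,500.00 = $21,000.00

A = P + I = P(1 + rt) = $21,000.00


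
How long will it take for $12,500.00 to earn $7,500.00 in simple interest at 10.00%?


Rearrange the simple interest formula for t:
I = P × r × t  ⇒  t = I / (P × r)
t = $7,500.00 / ($12,500.00 × 0.1)
t = 6

t = I/(P×r) = 6 years


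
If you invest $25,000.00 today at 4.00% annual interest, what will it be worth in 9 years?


Future value formula: FV = PV × (1 + r)^t
FV = $25,000.00 × (1 + 0.04)^9
FV = $25,000.00 × 1.423312
FV = $35,582.80

FV = PV × (1 + r)^t = $35,582.80


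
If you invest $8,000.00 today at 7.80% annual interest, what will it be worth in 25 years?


Future value formula: FV = PV × (1 + r)^t
FV = $8,000.00 × (1 + 0.078)^25
FV = $8,000.00 × 6.538363
FV = $52,306.90

FV = PV × (1 + r)^t = $52,306.90


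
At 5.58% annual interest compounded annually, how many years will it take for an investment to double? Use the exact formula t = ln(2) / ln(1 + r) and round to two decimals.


Doubling condition: (1 + r)^t = 2
Take ln of both sides: t × ln(1 + r) = ln(2)
t = ln(2) / ln(1 + r)
t = 0.693147 / 0.054299
t = 12.77

t = ln(2) / ln(1 + r) = 12.77 years


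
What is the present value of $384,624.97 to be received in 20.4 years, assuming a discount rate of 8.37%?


Present value formula: PV = FV / (1 + r)^t
PV = $384,624.97 / (1 + 0.0837)^20.4
PV = $384,624.97 / 5.154008
PV = $74,626.38

PV = FV / (1 + r)^t = $74,626.38


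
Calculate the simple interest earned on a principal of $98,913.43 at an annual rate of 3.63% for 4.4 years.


Simple interest formula: I = P × r × t
I = $98,913.43 × 0.0363 × 4.4
I = $15,798.45

I = P × r × t = $15,798.45


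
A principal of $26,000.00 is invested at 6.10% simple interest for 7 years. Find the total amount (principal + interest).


Total amount formula: A = P(1 + rt) = P + P·r·t
Interest: I = P × r × t = $26,000.00 × 0.061 × 7 = $11,102.00
A = P + I = $26,000.00 + $11,102.00 = $37,102.00

A = P + I = P(1 + rt) = $37,102.00


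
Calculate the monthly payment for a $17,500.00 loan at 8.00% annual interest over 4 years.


Loan payment formula: PMT = PV × r / (1 − (1 + r)^(−n))
Monthly rate r = 0.08/12 ≈ 0.00666667, n = 48 months
Denominator: 1 − (1 + 0.08/12)^(−48) = 0.273079
PMT = $17,500.00 × (0.08/12) / 0.273079
PMT = $427.23 per month

PMT = PV × r / (1-(1+r)^(-n)) = $427.23/month


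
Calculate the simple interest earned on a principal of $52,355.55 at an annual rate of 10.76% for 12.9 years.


Simple interest formula: I = P × r × t
I = $52,355.55 × 0.1076 × 12.9
I = $72,671.60

I = P × r × t = $72,671.60


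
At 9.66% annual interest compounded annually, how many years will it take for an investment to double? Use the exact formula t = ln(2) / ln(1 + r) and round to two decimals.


Doubling condition: (1 + r)^t = 2
Take ln of both sides: t × ln(1 + r) = ln(2)
t = ln(2) / ln(1 + r)
t = 0.693147 / 0.092214
t = 7.52

t = ln(2) / ln(1 + r) = 7.52 years


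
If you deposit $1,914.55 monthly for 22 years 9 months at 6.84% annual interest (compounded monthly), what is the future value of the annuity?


Future value of an ordinary annuity: FV = PMT × ((1 + r)^n − 1) / r
Monthly rate r = 0.0684/12 = 0.0057, n = 273
FV = $1,914.55 × ((1 + 0.0684/12)^273 − 1) / (0.0684/12)
FV = $1,914.55 × 652.526500
FV = $1,249,294.61

FV = PMT × ((1+r)^n - 1)/r = $1,249,294.61


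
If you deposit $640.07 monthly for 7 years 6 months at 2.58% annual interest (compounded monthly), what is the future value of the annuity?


Future value of an ordinary annuity: FV = PMT × ((1 + r)^n − 1) / r
Monthly rate r = 0.0258/12 = 0.00215, n = 90
FV = $640.07 × ((1 + 0.0258/12)^90 − 1) / (0.0258/12)
FV = $640.07 × 99.180164
FV = $63,482.25

FV = PMT × ((1+r)^n - 1)/r = $63,482.25


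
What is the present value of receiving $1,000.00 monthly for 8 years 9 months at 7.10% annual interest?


Present value of an ordinary annuity: PV = PMT × (1 − (1 + r)^(−n)) / r
Monthly rate r = 0.071/12 ≈ 0.00591667, n = 105
PV = $1,000.00 × (1 − (1 + 0.071/12)^(−105)) / (0.071/12)
PV = $1,000.00 × 78.041090
PV = $78,041.09

PV = PMT × (1-(1+r)^(-n))/r = $78,041.09


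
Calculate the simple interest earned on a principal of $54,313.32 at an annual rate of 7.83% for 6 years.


Simple interest formula: I = P × r × t
I = $54,313.32 × 0.0783 × 6
I = $25,516.40

I = P × r × t = $25,516.40


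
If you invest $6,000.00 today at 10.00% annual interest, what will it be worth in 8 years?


Future value formula: FV = PV × (1 + r)^t
FV = $6,000.00 × (1 + 0.1)^8
FV = $6,000.00 × 2.143589
FV = $12,861.53

FV = PV × (1 + r)^t = $12,861.53


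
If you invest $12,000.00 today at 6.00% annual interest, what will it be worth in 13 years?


Future value formula: FV = PV × (1 + r)^t
FV = $12,000.00 × (1 + 0.06)^13
FV = $12,000.00 × 2.132928
FV = $25,595.14

FV = PV × (1 + r)^t = $25,595.14


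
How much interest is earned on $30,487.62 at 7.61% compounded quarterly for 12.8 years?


Compound interest earned = final amount − principal.
A = P(1 + r/n)^(nt) = $30,487.62 × (1 + 0.0761/4)^(4 × 12.8) = $80,017.92
Interest = A − P = $80,017.92 − $30,487.62 = $49,530.30

Interest = A - P = $49,530.30


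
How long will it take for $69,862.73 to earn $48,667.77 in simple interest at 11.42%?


Rearrange the simple interest formula for t:
I = P × r × t  ⇒  t = I / (P × r)
t = $48,667.77 / ($69,862.73 × 0.1142)
t = 6.1

t = I/(P×r) = 6.1 years


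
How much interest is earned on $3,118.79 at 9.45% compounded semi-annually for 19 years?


Compound interest earned = final amount − principal.
A = P(1 + r/n)^(nt) = $3,118.79 × (1 + 0.0945/2)^(2 × 19) = $18,026.03
Interest = A − P = $18,026.03 − $3,118.79 = $14,907.24

Interest = A - P = $14,907.24


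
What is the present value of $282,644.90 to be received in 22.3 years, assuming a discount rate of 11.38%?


Present value formula: PV = FV / (1 + r)^t
PV = $282,644.90 / (1 + 0.1138)^22.3
PV = $282,644.90 / 11.061165
PV = $25,552.91

PV = FV / (1 + r)^t = $25,552.91


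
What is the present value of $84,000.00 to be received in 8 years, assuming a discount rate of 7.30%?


Present value formula: PV = FV / (1 + r)^t
PV = $84,000.00 / (1 + 0.073)^8
PV = $84,000.00 / 1.7571052
PV = $47,805.90

PV = FV / (1 + r)^t = $47,805.90


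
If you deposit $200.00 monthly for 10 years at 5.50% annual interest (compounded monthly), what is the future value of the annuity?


Future value of an ordinary annuity: FV = PMT × ((1 + r)^n − 1) / r
Monthly rate r = 0.055/12 ≈ 0.00458333, n = 120
FV = $200.00 × ((1 + 0.055/12)^120 − 1) / (0.055/12)
FV = $200.00 × 159.507582
FV = $31,901.52

FV = PMT × ((1+r)^n - 1)/r = $31,901.52


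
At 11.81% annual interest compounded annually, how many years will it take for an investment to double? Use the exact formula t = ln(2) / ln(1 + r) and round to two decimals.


Doubling condition: (1 + r)^t = 2
Take ln of both sides: t × ln(1 + r) = ln(2)
t = ln(2) / ln(1 + r)
t = 0.693147 / 0.111631
t = 6.21

t = ln(2) / ln(1 + r) = 6.21 years


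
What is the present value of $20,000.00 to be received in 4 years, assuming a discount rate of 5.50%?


Present value formula: PV = FV / (1 + r)^t
PV = $20,000.00 / (1 + 0.055)^4
PV = $20,000.00 / 1.238825
PV = $16,144.33

PV = FV / (1 + r)^t = $16,144.33


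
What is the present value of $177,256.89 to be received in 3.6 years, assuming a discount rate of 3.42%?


Present value formula: PV = FV / (1 + r)^t
PV = $177,256.89 / (1 + 0.0342)^3.6
PV = $177,256.89 / 1.1286943
PV = $157,045.97

PV = FV / (1 + r)^t = $157,045.97


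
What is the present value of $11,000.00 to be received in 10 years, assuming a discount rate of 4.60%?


Present value formula: PV = FV / (1 + r)^t
PV = $11,000.00 / (1 + 0.046)^10
PV = $11,000.00 / 1.567895
PV = $7,015.78

PV = FV / (1 + r)^t = $7,015.78


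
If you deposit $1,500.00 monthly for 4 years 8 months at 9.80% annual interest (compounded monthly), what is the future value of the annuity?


Future value of an ordinary annuity: FV = PMT × ((1 + r)^n − 1) / r
Monthly rate r = 0.098/12 ≈ 0.00816667, n = 56
FV = $1,500.00 × ((1 + 0.098/12)^56 − 1) / (0.098/12)
FV = $1,500.00 × 70.643732
FV = $105,965.60

FV = PMT × ((1+r)^n - 1)/r = $105,965.60


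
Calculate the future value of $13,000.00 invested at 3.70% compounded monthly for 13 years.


Compound interest formula: A = P(1 + r/n)^(nt)
A = $13,000.00 × (1 + 0.037/12)^(12 × 13)
Growth factor: (1 + 0.037/12)^156 = 1.6164946
A = $13,000.00 × 1.6164946
A = $21,014.43

A = P(1 + r/n)^(nt) = $21,014.43


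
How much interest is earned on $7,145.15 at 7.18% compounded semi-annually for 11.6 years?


Compound interest earned = final amount − principal.
A = P(1 + r/n)^(nt) = $7,145.15 × (1 + 0.0718/2)^(2 × 11.6) = $16,195.15
Interest = A − P = $16,195.15 − $7,145.15 = $9,050.00

Interest = A - P = $9,050.00


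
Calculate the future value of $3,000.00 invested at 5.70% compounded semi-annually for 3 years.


Compound interest formula: A = P(1 + r/n)^(nt)
A = $3,000.00 × (1 + 0.057/2)^(2 × 3)
Growth factor: (1 + 0.057/2)^6 = 1.183657
A = $3,000.00 × 1.183657
A = $3,550.97

A = P(1 + r/n)^(nt) = $3,550.97


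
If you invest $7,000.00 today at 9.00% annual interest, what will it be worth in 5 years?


Future value formula: FV = PV × (1 + r)^t
FV = $7,000.00 × (1 + 0.09)^5
FV = $7,000.00 × 1.538624
FV = $10,770.37

FV = PV × (1 + r)^t = $10,770.37


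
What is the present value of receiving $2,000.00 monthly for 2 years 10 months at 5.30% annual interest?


Present value of an ordinary annuity: PV = PMT × (1 − (1 + r)^(−n)) / r
Monthly rate r = 0.053/12 ≈ 0.00441667, n = 34
PV = $2,000.00 × (1 − (1 + 0.053/12)^(−34)) / (0.053/12)
PV = $2,000.00 × 31.505858
PV = $63,011.72

PV = PMT × (1-(1+r)^(-n))/r = $63,011.72


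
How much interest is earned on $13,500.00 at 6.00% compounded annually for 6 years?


Compound interest earned = final amount − principal.
A = P(1 + r/n)^(nt) = $13,500.00 × (1 + 0.06/1)^(1 × 6) = $19,150.01
Interest = A − P = $19,150.01 − $13,500.00 = $5,650.01

Interest = A - P = $5,650.01


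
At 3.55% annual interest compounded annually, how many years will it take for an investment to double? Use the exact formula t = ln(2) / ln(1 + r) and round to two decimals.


Doubling condition: (1 + r)^t = 2
Take ln of both sides: t × ln(1 + r) = ln(2)
t = ln(2) / ln(1 + r)
t = 0.693147 / 0.034884
t = 19.87

t = ln(2) / ln(1 + r) = 19.87 years


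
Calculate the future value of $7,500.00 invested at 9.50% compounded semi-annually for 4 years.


Compound interest formula: A = P(1 + r/n)^(nt)
A = $7,500.00 × (1 + 0.095/2)^(2 × 4)
Growth factor: (1 + 0.095/2)^8 = 1.449547
A = $7,500.00 × 1.449547
A = $10,871.60

A = P(1 + r/n)^(nt) = $10,871.60


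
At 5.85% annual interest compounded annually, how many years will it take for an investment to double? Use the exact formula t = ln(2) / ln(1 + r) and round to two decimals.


Doubling condition: (1 + r)^t = 2
Take ln of both sides: t × ln(1 + r) = ln(2)
t = ln(2) / ln(1 + r)
t = 0.693147 / 0.056853
t = 12.19

t = ln(2) / ln(1 + r) = 12.19 years


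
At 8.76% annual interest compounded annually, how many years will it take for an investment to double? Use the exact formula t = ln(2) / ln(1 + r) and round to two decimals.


Doubling condition: (1 + r)^t = 2
Take ln of both sides: t × ln(1 + r) = ln(2)
t = ln(2) / ln(1 + r)
t = 0.693147 / 0.083973
t = 8.25

t = ln(2) / ln(1 + r) = 8.25 years


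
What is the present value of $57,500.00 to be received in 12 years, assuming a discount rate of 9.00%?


Present value formula: PV = FV / (1 + r)^t
PV = $57,500.00 / (1 + 0.09)^12
PV = $57,500.00 / 2.812665
PV = $20,443.25

PV = FV / (1 + r)^t = $20,443.25


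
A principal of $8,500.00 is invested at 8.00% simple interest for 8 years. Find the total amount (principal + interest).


Total amount formula: A = P(1 + rt) = P + P·r·t
Interest: I = P × r × t = $8,500.00 × 0.08 × 8 = $5,440.00
A = P + I = $8,500.00 + $5,440.00 = $13,940.00

A = P + I = P(1 + rt) = $13,940.00


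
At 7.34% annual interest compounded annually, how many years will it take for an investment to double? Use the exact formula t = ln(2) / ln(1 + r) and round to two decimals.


Doubling condition: (1 + r)^t = 2
Take ln of both sides: t × ln(1 + r) = ln(2)
t = ln(2) / ln(1 + r)
t = 0.693147 / 0.070831
t = 9.79

t = ln(2) / ln(1 + r) = 9.79 years


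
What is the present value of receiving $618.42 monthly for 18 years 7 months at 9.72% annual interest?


Present value of an ordinary annuity: PV = PMT × (1 − (1 + r)^(−n)) / r
Monthly rate r = 0.0972/12 = 0.0081, n = 223
PV = $618.42 × (1 − (1 + 0.0972/12)^(−223)) / (0.0972/12)
PV = $618.42 × 103.029588
PV = $63,715.56

PV = PMT × (1-(1+r)^(-n))/r = $63,715.56


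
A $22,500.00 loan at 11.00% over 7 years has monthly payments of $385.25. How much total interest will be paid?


Total paid over the life of the loan = PMT × n.
Total paid = $385.25 × 84 = $32,361.00
Total interest = total paid − principal = $32,361.00 − $22,500.00 = $9,861.00

Total interest = (PMT × n) - PV = $9,861.00


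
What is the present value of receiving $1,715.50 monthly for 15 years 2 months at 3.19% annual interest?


Present value of an ordinary annuity: PV = PMT × (1 − (1 + r)^(−n)) / r
Monthly rate r = 0.0319/12 ≈ 0.00265833, n = 182
PV = $1,715.50 × (1 − (1 + 0.0319/12)^(−182)) / (0.0319/12)
PV = $1,715.50 × 144.142181
PV = $247,275.91

PV = PMT × (1-(1+r)^(-n))/r = $247,275.91


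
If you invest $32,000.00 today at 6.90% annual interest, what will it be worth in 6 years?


Future value formula: FV = PV × (1 + r)^t
FV = $32,000.00 × (1 + 0.069)^6
FV = $32,000.00 × 1.4923347
FV = $47,754.71

FV = PV × (1 + r)^t = $47,754.71


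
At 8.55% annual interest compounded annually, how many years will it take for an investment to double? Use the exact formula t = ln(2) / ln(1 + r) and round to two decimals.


Doubling condition: (1 + r)^t = 2
Take ln of both sides: t × ln(1 + r) = ln(2)
t = ln(2) / ln(1 + r)
t = 0.693147 / 0.082041
t = 8.45

t = ln(2) / ln(1 + r) = 8.45 years


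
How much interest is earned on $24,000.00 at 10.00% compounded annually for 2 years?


Compound interest earned = final amount − principal.
A = P(1 + r/n)^(nt) = $24,000.00 × (1 + 0.1/1)^(1 × 2) = $29,040.00
Interest = A − P = $29,040.00 − $24,000.00 = $5,040.00

Interest = A - P = $5,040.00


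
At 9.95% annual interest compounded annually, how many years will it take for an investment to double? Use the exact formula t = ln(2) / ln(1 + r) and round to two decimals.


Doubling condition: (1 + r)^t = 2
Take ln of both sides: t × ln(1 + r) = ln(2)
t = ln(2) / ln(1 + r)
t = 0.693147 / 0.094856
t = 7.31

t = ln(2) / ln(1 + r) = 7.31 years


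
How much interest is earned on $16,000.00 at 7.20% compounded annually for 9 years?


Compound interest earned = final amount − principal.
A = P(1 + r/n)^(nt) = $16,000.00 × (1 + 0.072/1)^(1 × 9) = $29,913.90
Interest = A − P = $29,913.90 − $16,000.00 = $13,913.90

Interest = A - P = $13,913.90


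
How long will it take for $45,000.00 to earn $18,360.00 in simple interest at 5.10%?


Rearrange the simple interest formula for t:
I = P × r × t  ⇒  t = I / (P × r)
t = $18,360.00 / ($45,000.00 × 0.051)
t = 8

t = I/(P×r) = 8 years


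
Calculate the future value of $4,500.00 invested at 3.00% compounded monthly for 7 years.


Compound interest formula: A = P(1 + r/n)^(nt)
A = $4,500.00 × (1 + 0.03/12)^(12 × 7)
Growth factor: (1 + 0.03/12)^84 = 1.233355
A = $4,500.00 × 1.233355
A = $5,550.10

A = P(1 + r/n)^(nt) = $5,550.10


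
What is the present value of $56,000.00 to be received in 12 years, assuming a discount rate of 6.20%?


Present value formula: PV = FV / (1 + r)^t
PV = $56,000.00 / (1 + 0.062)^12
PV = $56,000.00 / 2.058231
PV = $27,207.83

PV = FV / (1 + r)^t = $27,207.83


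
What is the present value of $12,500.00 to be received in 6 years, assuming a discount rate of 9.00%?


Present value formula: PV = FV / (1 + r)^t
PV = $12,500.00 / (1 + 0.09)^6
PV = $12,500.00 / 1.677100
PV = $7,453.34

PV = FV / (1 + r)^t = $7,453.34


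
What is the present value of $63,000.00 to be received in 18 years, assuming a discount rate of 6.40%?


Present value formula: PV = FV / (1 + r)^t
PV = $63,000.00 / (1 + 0.064)^18
PV = $63,000.00 / 3.054565
PV = $20,624.87

PV = FV / (1 + r)^t = $20,624.87


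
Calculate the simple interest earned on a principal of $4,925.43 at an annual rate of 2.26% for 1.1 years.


Simple interest formula: I = P × r × t
I = $4,925.43 × 0.0226 × 1.1
I = $122.45

I = P × r × t = $122.45


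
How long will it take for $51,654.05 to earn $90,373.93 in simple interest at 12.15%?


Rearrange the simple interest formula for t:
I = P × r × t  ⇒  t = I / (P × r)
t = $90,373.93 / ($51,654.05 × 0.1215)
t = 14.4

t = I/(P×r) = 14.4 years


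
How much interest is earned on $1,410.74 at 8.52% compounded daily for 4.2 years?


Compound interest earned = final amount − principal.
A = P(1 + r/n)^(nt) = $1,410.74 × (1 + 0.0852/365)^(365 × 4.2) = $2,017.61
Interest = A − P = $2,017.61 − $1,410.74 = $606.87

Interest = A - P = $606.87


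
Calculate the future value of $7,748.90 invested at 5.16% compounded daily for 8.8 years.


Compound interest formula: A = P(1 + r/n)^(nt)
A = $7,748.90 × (1 + 0.0516/365)^(365 × 8.8)
Growth factor: (1 + 0.0516/365)^3212 = 1.5746734
A = $7,748.90 × 1.5746734
A = $12,201.99

A = P(1 + r/n)^(nt) = $12,201.99


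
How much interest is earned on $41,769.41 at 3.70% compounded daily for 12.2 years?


Compound interest earned = final amount − principal.
A = P(1 + r/n)^(nt) = $41,769.41 × (1 + 0.037/365)^(365 × 12.2) = $65,597.75
Interest = A − P = $65,597.75 − $41,769.41 = $23,828.34

Interest = A - P = $23,828.34


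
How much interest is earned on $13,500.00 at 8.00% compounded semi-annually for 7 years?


Compound interest earned = final amount − principal.
A = P(1 + r/n)^(nt) = $13,500.00 × (1 + 0.08/2)^(2 × 7) = $23,377.63
Interest = A − P = $23,377.63 − $13,500.00 = $9,877.63

Interest = A - P = $9,877.63


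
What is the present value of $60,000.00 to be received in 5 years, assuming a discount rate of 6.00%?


Present value formula: PV = FV / (1 + r)^t
PV = $60,000.00 / (1 + 0.06)^5
PV = $60,000.00 / 1.3382256
PV = $44,835.49

PV = FV / (1 + r)^t = $44,835.49


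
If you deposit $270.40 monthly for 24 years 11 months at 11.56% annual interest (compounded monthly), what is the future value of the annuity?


Future value of an ordinary annuity: FV = PMT × ((1 + r)^n − 1) / r
Monthly rate r = 0.1156/12 ≈ 0.00963333, n = 299
FV = $270.40 × ((1 + 0.1156/12)^299 − 1) / (0.1156/12)
FV = $270.40 × 1720.777844
FV = $465,298.33

FV = PMT × ((1+r)^n - 1)/r = $465,298.33


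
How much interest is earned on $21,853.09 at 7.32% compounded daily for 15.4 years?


Compound interest earned = final amount − principal.
A = P(1 + r/n)^(nt) = $21,853.09 × (1 + 0.0732/365)^(365 × 15.4) = $67,458.28
Interest = A − P = $67,458.28 − $21,853.09 = $45,605.19

Interest = A - P = $45,605.19


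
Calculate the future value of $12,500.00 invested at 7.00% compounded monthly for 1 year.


Compound interest formula: A = P(1 + r/n)^(nt)
A = $12,500.00 × (1 + 0.07/12)^(12 × 1)
Growth factor: (1 + 0.07/12)^12 = 1.0722901
A = $12,500.00 × 1.0722901
A = $13,403.63

A = P(1 + r/n)^(nt) = $13,403.63


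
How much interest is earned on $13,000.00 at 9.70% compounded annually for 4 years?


Compound interest earned = final amount − principal.
A = P(1 + r/n)^(nt) = $13,000.00 × (1 + 0.097/1)^(1 × 4) = $18,826.51
Interest = A − P = $18,826.51 − $13,000.00 = $5,826.51

Interest = A - P = $5,826.51


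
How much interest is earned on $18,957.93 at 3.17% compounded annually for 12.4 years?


Compound interest earned = final amount − principal.
A = P(1 + r/n)^(nt) = $18,957.93 × (1 + 0.0317/1)^(1 × 12.4) = $27,916.02
Interest = A − P = $27,916.02 − $18,957.93 = $8,958.09

Interest = A - P = $8,958.09


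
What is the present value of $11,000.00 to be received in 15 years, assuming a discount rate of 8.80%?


Present value formula: PV = FV / (1 + r)^t
PV = $11,000.00 / (1 + 0.088)^15
PV = $11,000.00 / 3.543508
PV = $3,104.27

PV = FV / (1 + r)^t = $3,104.27


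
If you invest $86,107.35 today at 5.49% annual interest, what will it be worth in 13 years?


Future value formula: FV = PV × (1 + r)^t
FV = $86,107.35 × (1 + 0.0549)^13
FV = $86,107.35 × 2.00330373
FV = $172,499.18

FV = PV × (1 + r)^t = $172,499.18


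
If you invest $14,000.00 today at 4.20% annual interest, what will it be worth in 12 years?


Future value formula: FV = PV × (1 + r)^t
FV = $14,000.00 × (1 + 0.042)^12
FV = $14,000.00 × 1.638372
FV = $22,937.21

FV = PV × (1 + r)^t = $22,937.21


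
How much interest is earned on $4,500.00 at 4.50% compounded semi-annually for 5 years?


Compound interest earned = final amount − principal.
A = P(1 + r/n)^(nt) = $4,500.00 × (1 + 0.045/2)^(2 × 5) = $5,621.42
Interest = A − P = $5,621.42 − $4,500.00 = $1,121.42

Interest = A - P = $1,121.42


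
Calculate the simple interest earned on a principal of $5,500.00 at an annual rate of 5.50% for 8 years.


Simple interest formula: I = P × r × t
I = $5,500.00 × 0.055 × 8
I = $2,420.00

I = P × r × t = $2,420.00


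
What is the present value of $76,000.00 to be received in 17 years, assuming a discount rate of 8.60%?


Present value formula: PV = FV / (1 + r)^t
PV = $76,000.00 / (1 + 0.086)^17
PV = $76,000.00 / 4.065435
PV = $18,694.19

PV = FV / (1 + r)^t = $18,694.19


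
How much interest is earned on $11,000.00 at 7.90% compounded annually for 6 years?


Compound interest earned = final amount − principal.
A = P(1 + r/n)^(nt) = $11,000.00 × (1 + 0.079/1)^(1 × 6) = $17,358.87
Interest = A − P = $17,358.87 − $11,000.00 = $6,358.87

Interest = A - P = $6,358.87


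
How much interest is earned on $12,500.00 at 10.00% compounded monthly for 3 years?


Compound interest earned = final amount − principal.
A = P(1 + r/n)^(nt) = $12,500.00 × (1 + 0.1/12)^(12 × 3) = $16,852.27
Interest = A − P = $16,852.27 − $12,500.00 = $4,352.27

Interest = A - P = $4,352.27


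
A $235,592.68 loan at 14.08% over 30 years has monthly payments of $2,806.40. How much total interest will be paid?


Total paid over the life of the loan = PMT × n.
Total paid = $2,806.40 × 360 = $1,010,304.00
Total interest = total paid − principal = $1,010,304.00 − $235,592.68 = $774,711.32

Total interest = (PMT × n) - PV = $774,711.32


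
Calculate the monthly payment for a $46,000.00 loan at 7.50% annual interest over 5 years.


Loan payment formula: PMT = PV × r / (1 − (1 + r)^(−n))
Monthly rate r = 0.075/12 = 0.00625, n = 60 months
Denominator: 1 − (1 + 0.075/12)^(−60) = 0.311908
PMT = $46,000.00 × (0.075/12) / 0.311908
PMT = $921.75 per month

PMT = PV × r / (1-(1+r)^(-n)) = $921.75/month


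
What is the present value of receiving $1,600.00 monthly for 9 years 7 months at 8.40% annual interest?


Present value of an ordinary annuity: PV = PMT × (1 − (1 + r)^(−n)) / r
Monthly rate r = 0.084/12 = 0.007, n = 115
PV = $1,600.00 × (1 − (1 + 0.084/12)^(−115)) / (0.084/12)
PV = $1,600.00 × 78.808070
PV = $126,092.91

PV = PMT × (1-(1+r)^(-n))/r = $126,092.91


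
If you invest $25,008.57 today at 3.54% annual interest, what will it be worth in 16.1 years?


Future value formula: FV = PV × (1 + r)^t
FV = $25,008.57 × (1 + 0.0354)^16.1
FV = $25,008.57 × 1.7508195
FV = $43,785.49

FV = PV × (1 + r)^t = $43,785.49


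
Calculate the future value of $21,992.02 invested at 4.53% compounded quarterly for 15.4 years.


Compound interest formula: A = P(1 + r/n)^(nt)
A = $21,992.02 × (1 + 0.0453/4)^(4 × 15.4)
Growth factor: (1 + 0.0453/4)^61.6 = 2.0011045
A = $21,992.02 × 2.0011045
A = $44,008.33

A = P(1 + r/n)^(nt) = $44,008.33


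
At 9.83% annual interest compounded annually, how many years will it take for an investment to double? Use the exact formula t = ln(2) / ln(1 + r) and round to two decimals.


Doubling condition: (1 + r)^t = 2
Take ln of both sides: t × ln(1 + r) = ln(2)
t = ln(2) / ln(1 + r)
t = 0.693147 / 0.093764
t = 7.39

t = ln(2) / ln(1 + r) = 7.39 years


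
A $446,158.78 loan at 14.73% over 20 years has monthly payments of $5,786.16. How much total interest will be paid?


Total paid over the life of the loan = PMT × n.
Total paid = $5,786.16 × 240 = $1,388,678.40
Total interest = total paid − principal = $1,388,678.40 − $446,158.78 = $942,519.62

Total interest = (PMT × n) - PV = $942,519.62


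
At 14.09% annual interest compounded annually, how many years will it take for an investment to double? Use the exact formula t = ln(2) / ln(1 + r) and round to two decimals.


Doubling condition: (1 + r)^t = 2
Take ln of both sides: t × ln(1 + r) = ln(2)
t = ln(2) / ln(1 + r)
t = 0.693147 / 0.131817
t = 5.26

t = ln(2) / ln(1 + r) = 5.26 years


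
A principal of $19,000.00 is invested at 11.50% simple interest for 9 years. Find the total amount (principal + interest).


Total amount formula: A = P(1 + rt) = P + P·r·t
Interest: I = P × r × t = $19,000.00 × 0.115 × 9 = $19,665.00
A = P + I = $19,000.00 + $19,665.00 = $38,665.00

A = P + I = P(1 + rt) = $38,665.00


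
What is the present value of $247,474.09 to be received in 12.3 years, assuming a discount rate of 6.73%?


Present value formula: PV = FV / (1 + r)^t
PV = $247,474.09 / (1 + 0.0673)^12.3
PV = $247,474.09 / 2.22804555
PV = $111,072.28

PV = FV / (1 + r)^t = $111,072.28


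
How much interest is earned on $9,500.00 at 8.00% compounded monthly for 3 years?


Compound interest earned = final amount − principal.
A = P(1 + r/n)^(nt) = $9,500.00 × (1 + 0.08/12)^(12 × 3) = $12,067.25
Interest = A − P = $12,067.25 − $9,500.00 = $2,567.25

Interest = A - P = $2,567.25


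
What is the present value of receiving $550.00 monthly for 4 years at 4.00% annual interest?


Present value of an ordinary annuity: PV = PMT × (1 − (1 + r)^(−n)) / r
Monthly rate r = 0.04/12 ≈ 0.00333333, n = 48
PV = $550.00 × (1 − (1 + 0.04/12)^(−48)) / (0.04/12)
PV = $550.00 × 44.288834
PV = $24,358.86

PV = PMT × (1-(1+r)^(-n))/r = $24,358.86


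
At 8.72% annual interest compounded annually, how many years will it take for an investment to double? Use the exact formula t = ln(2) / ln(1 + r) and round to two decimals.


Doubling condition: (1 + r)^t = 2
Take ln of both sides: t × ln(1 + r) = ln(2)
t = ln(2) / ln(1 + r)
t = 0.693147 / 0.083606
t = 8.29

t = ln(2) / ln(1 + r) = 8.29 years


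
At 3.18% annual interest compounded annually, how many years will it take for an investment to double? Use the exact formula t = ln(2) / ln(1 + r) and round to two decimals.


Doubling condition: (1 + r)^t = 2
Take ln of both sides: t × ln(1 + r) = ln(2)
t = ln(2) / ln(1 + r)
t = 0.693147 / 0.031305
t = 22.14

t = ln(2) / ln(1 + r) = 22.14 years


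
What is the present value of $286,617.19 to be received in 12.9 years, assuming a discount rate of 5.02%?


Present value formula: PV = FV / (1 + r)^t
PV = $286,617.19 / (1 + 0.0502)^12.9
PV = $286,617.19 / 1.8810874
PV = $152,367.82

PV = FV / (1 + r)^t = $152,367.82


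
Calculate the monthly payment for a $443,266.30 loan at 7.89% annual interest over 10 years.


Loan payment formula: PMT = PV × r / (1 − (1 + r)^(−n))
Monthly rate r = 0.0789/12 = 0.006575, n = 120 months
Denominator: 1 − (1 + 0.0789/12)^(−120) = 0.5445264
PMT = $443,266.30 × (0.0789/12) / 0.5445264
PMT = $5,352.31 per month

PMT = PV × r / (1-(1+r)^(-n)) = $5,352.31/month


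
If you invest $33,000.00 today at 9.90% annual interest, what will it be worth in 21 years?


Future value formula: FV = PV × (1 + r)^t
FV = $33,000.00 × (1 + 0.099)^21
FV = $33,000.00 × 7.2602494
FV = $239,588.23

FV = PV × (1 + r)^t = $239,588.23


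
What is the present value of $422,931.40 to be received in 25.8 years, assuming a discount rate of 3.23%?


Present value formula: PV = FV / (1 + r)^t
PV = $422,931.40 / (1 + 0.0323)^25.8
PV = $422,931.40 / 2.2708734
PV = $186,241.73

PV = FV / (1 + r)^t = $186,241.73


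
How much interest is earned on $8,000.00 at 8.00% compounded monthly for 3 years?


Compound interest earned = final amount − principal.
A = P(1 + r/n)^(nt) = $8,000.00 × (1 + 0.08/12)^(12 × 3) = $10,161.90
Interest = A − P = $10,161.90 − $8,000.00 = $2,161.90

Interest = A - P = $2,161.90
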